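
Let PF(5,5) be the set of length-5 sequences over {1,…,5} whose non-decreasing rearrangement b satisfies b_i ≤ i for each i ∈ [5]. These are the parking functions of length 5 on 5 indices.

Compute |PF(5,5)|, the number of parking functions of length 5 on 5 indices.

1296

|PF(5,5)| = (6−5)·6^(5−1) = 1×1296 = 1296 (Konheim–Weiss)
Check (3,5,3,1,1) → sorted (1,1,3,3,5): b_i ≤ i ∀i, a PF.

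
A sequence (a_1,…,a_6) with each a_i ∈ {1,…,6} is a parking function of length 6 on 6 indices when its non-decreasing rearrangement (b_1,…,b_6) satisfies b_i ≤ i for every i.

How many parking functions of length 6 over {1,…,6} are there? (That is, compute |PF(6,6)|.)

16807

|PF(6,6)| = (7−6)·7^(6−1) = 1 · 16807 = 16807 [KW]
One tuple (4,3,1,2,3,1) → sorted (1,1,2,3,3,4): b_i ≤ i ∀i, a PF.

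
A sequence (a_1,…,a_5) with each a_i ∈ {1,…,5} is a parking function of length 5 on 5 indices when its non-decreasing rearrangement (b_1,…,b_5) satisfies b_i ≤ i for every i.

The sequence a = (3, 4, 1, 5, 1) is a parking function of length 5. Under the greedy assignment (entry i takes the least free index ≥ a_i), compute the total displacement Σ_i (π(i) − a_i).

1

Σπ = 15 ({1..5} each once); Σa = 3+4+1+5+1 = 14; disp = 15−14 = 1.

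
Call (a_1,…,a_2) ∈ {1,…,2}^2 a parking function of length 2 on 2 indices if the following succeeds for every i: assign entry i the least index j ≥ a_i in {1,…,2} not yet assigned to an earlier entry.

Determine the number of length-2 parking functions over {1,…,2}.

3

|PF(2,2)| = (2−2+1)·(2+1)^(2−1) = 1×3 = 3
Check (2,1) → sorted (1,2): b_i ≤ i ∀i, a PF.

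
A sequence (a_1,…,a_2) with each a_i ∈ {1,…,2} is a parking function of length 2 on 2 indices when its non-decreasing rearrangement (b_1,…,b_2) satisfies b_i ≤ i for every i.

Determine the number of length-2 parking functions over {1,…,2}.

3

|PF(2,2)| = (2+1−2)·(2+1)^{2−1} = 1·3 = 3 (Konheim–Weiss)
One tuple (2,1) → sorted (1,2): b_i ≤ i ∀i, a PF.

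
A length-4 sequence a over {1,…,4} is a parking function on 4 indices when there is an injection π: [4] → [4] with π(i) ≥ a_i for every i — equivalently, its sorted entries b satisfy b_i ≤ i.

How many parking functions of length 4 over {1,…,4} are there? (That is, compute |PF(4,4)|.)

#PF = (4−4+1)·(4+1)^(4−1) = 1×125 = 125 [KW]
One tuple (1,2,4,2) → sorted (1,2,2,4): b_i ≤ i ∀i, a PF.

125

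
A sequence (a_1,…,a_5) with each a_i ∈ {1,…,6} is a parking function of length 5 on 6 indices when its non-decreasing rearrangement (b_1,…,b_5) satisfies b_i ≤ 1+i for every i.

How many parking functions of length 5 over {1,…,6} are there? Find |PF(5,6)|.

#PF = (7−5)·7^(5−1) = 2 · 2401 = 4802 (Konheim–Weiss)
One tuple (4,1,4,1,4) → sorted (1,1,4,4,4): b_i ≤ 1+i ∀i, a PF.

4802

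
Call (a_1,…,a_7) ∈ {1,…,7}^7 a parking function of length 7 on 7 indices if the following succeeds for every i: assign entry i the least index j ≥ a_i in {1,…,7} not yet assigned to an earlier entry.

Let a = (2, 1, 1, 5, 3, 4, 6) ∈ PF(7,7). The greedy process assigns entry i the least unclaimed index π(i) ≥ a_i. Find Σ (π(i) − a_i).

6

Σπ = 7·8/2 = 28 (π permutes [7]); Σa = 2+1+1+5+3+4+6 = 22; disp = 28−22 = 6.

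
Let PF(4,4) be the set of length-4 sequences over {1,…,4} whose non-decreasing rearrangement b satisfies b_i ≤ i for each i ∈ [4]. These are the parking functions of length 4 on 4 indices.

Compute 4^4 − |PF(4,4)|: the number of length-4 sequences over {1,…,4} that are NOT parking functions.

131

|PF(4,4)| = 1·5^3 = 1·125 = 125 [KW]
E.g. (4,3,3,4) → sorted (3,3,4,4): b_1=3>1, not a PF.
So 256 − 125 = 131 fail.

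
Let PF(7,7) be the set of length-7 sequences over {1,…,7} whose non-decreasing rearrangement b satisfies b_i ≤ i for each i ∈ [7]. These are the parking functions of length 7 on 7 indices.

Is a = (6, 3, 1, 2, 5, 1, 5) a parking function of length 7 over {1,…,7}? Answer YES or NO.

YES

Rearranged: b = (1, 1, 2, 3, 5, 5, 6).
  b_1=1 ≤ 1
  b_2=1 ≤ 2
  b_3=2 ≤ 3
  b_4=3 ≤ 4
  b_5=5 ≤ 5
  b_6=5 ≤ 6
  b_7=6 ≤ 7
All bounds hold ⇒ YES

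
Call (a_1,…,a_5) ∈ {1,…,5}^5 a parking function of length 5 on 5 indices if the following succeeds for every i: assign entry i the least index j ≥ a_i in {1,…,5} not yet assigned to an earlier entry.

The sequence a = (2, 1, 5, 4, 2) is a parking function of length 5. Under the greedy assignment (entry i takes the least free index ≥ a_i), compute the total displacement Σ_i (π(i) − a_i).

1

Σπ = 5·6/2 = 15 (π permutes [5]); Σa = 2+1+5+4+2 = 14; disp = 15−14 = 1.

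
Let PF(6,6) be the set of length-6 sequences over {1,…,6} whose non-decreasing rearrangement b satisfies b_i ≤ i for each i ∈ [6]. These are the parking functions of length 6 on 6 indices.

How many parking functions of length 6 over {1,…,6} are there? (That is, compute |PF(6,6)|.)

16807

|PF| = 1·7^5 = 1×16807 = 16807
Check (3,2,4,4,1,4) → sorted (1,2,3,4,4,4): b_i ≤ i ∀i, a PF.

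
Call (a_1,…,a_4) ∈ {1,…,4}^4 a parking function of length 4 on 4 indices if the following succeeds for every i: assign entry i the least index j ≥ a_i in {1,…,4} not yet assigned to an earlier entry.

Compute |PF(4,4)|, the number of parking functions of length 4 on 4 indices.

125

#PF = (4+1−4)·(4+1)^{4−1} = 1 · 125 = 125 (Konheim–Weiss)
One tuple (3,1,2,3) → sorted (1,2,3,3): b_i ≤ i ∀i, a PF.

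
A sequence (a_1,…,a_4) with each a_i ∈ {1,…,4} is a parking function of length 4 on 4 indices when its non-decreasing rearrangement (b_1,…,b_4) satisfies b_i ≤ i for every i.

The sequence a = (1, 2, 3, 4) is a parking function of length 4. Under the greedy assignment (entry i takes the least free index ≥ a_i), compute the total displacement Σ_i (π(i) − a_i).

Σπ = 10 ({1..4} each once); Σa = 1+2+3+4 = 10; disp = 10−10 = 0.

0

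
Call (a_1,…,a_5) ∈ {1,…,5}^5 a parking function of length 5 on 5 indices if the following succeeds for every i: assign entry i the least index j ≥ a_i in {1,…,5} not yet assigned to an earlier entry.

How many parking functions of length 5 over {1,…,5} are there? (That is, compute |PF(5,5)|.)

1296

|PF(5,5)| = (6−5)·6^(5−1) = 1 · 1296 = 1296 (Pollak)
E.g. (4,1,3,4,1) → sorted (1,1,3,4,4): b_i ≤ i ∀i, a PF.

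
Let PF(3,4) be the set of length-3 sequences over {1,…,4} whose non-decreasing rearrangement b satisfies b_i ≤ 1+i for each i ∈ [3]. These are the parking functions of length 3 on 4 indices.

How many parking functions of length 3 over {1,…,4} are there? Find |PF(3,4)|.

|PF(3,4)| = (5−3)·5^(3−1) = 2×25 = 50 (Pollak)
Check (1,4,2) → sorted (1,2,4): b_i ≤ 1+i ∀i, a PF.

50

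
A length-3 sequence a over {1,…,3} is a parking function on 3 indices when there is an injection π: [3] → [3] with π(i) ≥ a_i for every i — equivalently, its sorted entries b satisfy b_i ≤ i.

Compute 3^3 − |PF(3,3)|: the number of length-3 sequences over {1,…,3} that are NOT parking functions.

#PF = (3+1−3)·(3+1)^{3−1} = 1 · 16 = 16 (Konheim–Weiss)
Check (3,2,3) → sorted (2,3,3): b_1=2>1, not a PF.
3^3 − 16 = 27 − 16 = 11

11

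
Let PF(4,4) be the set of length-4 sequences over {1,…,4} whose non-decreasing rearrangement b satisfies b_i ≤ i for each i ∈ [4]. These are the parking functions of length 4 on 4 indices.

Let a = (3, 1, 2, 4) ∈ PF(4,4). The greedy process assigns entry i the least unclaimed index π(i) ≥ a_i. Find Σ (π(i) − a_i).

Σπ(i) = 1+…+4 = 10; Σa = 3+1+2+4 = 10; disp = 10−10 = 0.

0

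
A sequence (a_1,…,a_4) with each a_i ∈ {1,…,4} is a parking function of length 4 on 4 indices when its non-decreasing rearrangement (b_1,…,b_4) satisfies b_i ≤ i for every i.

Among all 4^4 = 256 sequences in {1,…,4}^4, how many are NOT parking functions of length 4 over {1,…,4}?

131

|PF| = (4+1−4)·(4+1)^{4−1} = 1·125 = 125 [KW]
Check (4,2,4,4) → sorted (2,4,4,4): b_1=2>1, not a PF.
Total 256; non-PF = 256−125 = 131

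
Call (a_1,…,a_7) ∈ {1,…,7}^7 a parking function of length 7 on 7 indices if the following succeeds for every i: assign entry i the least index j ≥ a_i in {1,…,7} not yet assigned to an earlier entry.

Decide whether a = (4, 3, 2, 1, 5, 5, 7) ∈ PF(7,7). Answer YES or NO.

YES

Order a: b = (1, 2, 3, 4, 5, 5, 7).
  b_1=1 ≤ 1
  b_2=2 ≤ 2
  b_3=3 ≤ 3
  b_4=4 ≤ 4
  b_5=5 ≤ 5
  b_6=5 ≤ 6
  b_7=7 ≤ 7
All bounds hold ⇒ YES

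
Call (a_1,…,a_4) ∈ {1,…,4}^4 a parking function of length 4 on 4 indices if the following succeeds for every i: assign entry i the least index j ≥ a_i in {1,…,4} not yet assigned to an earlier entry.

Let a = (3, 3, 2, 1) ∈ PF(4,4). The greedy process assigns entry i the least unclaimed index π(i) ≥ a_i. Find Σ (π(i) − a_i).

Σπ = 10 ({1..4} each once); Σa = 3+3+2+1 = 9; disp = 10−9 = 1.

1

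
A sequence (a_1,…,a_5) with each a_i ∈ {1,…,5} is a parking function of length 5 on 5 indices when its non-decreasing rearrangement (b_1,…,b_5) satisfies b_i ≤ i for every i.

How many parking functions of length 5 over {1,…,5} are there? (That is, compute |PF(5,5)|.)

Count = (6−5)·6^(5−1) = 1×1296 = 1296 [KW]
Example (1,3,4,1,4) → sorted (1,1,3,4,4): b_i ≤ i ∀i, a PF.

1296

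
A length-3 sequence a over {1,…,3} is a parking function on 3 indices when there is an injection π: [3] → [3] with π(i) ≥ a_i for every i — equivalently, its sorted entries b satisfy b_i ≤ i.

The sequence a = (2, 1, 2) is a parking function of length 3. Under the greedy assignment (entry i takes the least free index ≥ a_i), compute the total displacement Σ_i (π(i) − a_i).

1

Σπ = 6 ({1..3} each once); Σa = 2+1+2 = 5; disp = 6−5 = 1.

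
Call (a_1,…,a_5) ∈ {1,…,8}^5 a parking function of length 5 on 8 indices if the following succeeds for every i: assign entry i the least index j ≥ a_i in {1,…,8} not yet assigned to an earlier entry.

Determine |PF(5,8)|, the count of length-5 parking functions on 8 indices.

#PF = 4·9^4 = 4×6561 = 26244 (Konheim–Weiss)
E.g. (7,7,2,2,3) → sorted (2,2,3,7,7): b_i ≤ 3+i ∀i, a PF.

26244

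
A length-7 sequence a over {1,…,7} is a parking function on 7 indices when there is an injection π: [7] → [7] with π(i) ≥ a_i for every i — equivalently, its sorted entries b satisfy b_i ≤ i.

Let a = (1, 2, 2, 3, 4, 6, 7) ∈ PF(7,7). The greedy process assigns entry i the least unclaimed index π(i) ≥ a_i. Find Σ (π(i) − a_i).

Σπ = 28 ({1..7} each once); Σa = 1+2+2+3+4+6+7 = 25; disp = 28−25 = 3.

3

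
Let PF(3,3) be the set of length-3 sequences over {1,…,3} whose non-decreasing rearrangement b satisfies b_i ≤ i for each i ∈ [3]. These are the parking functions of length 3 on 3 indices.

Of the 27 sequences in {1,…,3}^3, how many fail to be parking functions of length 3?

11

#PF = (4−3)·4^(3−1) = 1·16 = 16 (Pollak)
Example (2,3,3) → sorted (2,3,3): b_1=2>1, not a PF.
So 27 − 16 = 11 fail.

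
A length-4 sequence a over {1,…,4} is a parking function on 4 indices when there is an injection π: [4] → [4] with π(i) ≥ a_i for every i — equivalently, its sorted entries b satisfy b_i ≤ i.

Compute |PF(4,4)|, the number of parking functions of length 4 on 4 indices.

Count = (4+1−4)·(4+1)^{4−1} = 1×125 = 125 [KW]
One tuple (2,1,4,3) → sorted (1,2,3,4): b_i ≤ i ∀i, a PF.

125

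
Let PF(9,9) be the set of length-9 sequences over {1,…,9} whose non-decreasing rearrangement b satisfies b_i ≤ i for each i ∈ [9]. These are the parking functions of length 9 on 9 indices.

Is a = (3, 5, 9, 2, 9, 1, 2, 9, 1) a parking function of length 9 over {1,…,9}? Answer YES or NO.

NO

Order a: b = (1, 1, 2, 2, 3, 5, 9, 9, 9).
  b_1=1 ≤ 1
  b_2=1 ≤ 2
  b_3=2 ≤ 3
  b_4=2 ≤ 4
  b_5=3 ≤ 5
  b_6=5 ≤ 6
  b_7=9 > 7
  fails at i=7 ⇒ NO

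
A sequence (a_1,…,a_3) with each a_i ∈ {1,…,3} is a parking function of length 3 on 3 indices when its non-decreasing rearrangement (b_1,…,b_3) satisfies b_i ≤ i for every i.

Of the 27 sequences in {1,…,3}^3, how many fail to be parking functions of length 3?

#PF = (4−3)·4^(3−1) = 1×16 = 16 (Pollak)
One tuple (2,3,3) → sorted (2,3,3): b_1=2>1, not a PF.
Total 27; non-PF = 27−16 = 11

11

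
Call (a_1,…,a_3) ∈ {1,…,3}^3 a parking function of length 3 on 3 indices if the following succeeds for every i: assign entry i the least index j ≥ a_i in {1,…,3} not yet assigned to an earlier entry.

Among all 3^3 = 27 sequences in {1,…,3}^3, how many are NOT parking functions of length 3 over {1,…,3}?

11

|PF(3,3)| = (4−3)·4^(3−1) = 1 · 16 = 16
Example (2,3,2) → sorted (2,2,3): b_1=2>1, not a PF.
So 27 − 16 = 11 fail.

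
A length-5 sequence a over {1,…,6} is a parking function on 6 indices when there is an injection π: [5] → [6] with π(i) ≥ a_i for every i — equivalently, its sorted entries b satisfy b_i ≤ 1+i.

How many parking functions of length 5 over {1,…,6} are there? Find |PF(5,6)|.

4802

#PF = 2·7^4 = 2 · 2401 = 4802 (Konheim–Weiss)
One tuple (5,4,3,2,4) → sorted (2,3,4,4,5): b_i ≤ 1+i ∀i, a PF.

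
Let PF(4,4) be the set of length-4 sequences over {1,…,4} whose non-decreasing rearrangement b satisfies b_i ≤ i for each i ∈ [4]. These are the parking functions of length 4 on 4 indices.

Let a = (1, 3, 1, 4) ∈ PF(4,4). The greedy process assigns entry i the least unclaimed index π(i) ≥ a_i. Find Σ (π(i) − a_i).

Σπ = 4·5/2 = 10 (π permutes [4]); Σa = 1+3+1+4 = 9; disp = 10−9 = 1.

1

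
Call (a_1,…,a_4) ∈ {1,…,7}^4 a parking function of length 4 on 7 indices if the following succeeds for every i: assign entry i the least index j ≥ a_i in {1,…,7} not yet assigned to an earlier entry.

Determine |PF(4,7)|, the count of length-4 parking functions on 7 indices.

#PF = 4·8^3 = 4×512 = 2048 (Pollak)
One tuple (6,1,5,2) → sorted (1,2,5,6): b_i ≤ 3+i ∀i, a PF.

2048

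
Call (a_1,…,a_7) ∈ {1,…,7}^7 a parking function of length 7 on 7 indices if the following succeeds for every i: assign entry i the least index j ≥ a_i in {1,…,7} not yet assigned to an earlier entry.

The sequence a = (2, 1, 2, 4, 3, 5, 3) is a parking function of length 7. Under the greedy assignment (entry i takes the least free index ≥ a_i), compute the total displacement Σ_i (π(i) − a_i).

8

Σπ = 28 ({1..7} each once); Σa = 2+1+2+4+3+5+3 = 20; disp = 28−20 = 8.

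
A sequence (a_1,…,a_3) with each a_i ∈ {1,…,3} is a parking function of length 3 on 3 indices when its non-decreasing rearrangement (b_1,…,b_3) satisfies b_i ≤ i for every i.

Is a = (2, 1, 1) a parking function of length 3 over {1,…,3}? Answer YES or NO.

YES

Rearranged: b = (1, 1, 2).
  b_1=1 ≤ 1
  b_2=1 ≤ 2
  b_3=2 ≤ 3
All bounds hold ⇒ YES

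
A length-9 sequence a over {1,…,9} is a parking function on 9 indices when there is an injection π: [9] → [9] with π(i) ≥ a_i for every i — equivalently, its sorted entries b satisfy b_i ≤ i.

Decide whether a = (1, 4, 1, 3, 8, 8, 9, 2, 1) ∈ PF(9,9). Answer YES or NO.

NO

Rearranged: b = (1, 1, 1, 2, 3, 4, 8, 8, 9).
  b_1=1 ≤ 1
  b_2=1 ≤ 2
  b_3=1 ≤ 3
  b_4=2 ≤ 4
  b_5=3 ≤ 5
  b_6=4 ≤ 6
  b_7=8 > 7
  fails at i=7 ⇒ NO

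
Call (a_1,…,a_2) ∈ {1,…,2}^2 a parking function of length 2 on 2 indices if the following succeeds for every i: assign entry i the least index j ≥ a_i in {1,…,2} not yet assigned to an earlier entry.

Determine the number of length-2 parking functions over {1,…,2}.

#PF = 1·3^1 = 1×3 = 3 (Pollak)
Example (2,1) → sorted (1,2): b_i ≤ i ∀i, a PF.

3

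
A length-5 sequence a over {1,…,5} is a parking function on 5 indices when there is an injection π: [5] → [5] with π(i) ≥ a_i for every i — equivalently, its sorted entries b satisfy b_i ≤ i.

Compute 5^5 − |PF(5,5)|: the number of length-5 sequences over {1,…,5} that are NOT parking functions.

1829

#PF = 1·6^4 = 1·1296 = 1296 (Konheim–Weiss)
One tuple (5,5,1,3,4) → sorted (1,3,4,5,5): b_2=3>2, not a PF.
So 3125 − 1296 = 1829 fail.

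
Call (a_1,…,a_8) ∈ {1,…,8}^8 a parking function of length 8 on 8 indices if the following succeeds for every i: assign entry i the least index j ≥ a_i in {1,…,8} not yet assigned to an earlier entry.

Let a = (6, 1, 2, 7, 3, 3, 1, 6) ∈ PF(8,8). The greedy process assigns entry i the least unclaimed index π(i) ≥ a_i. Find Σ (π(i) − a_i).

7

Σπ = 8·9/2 = 36 (π permutes [8]); Σa = 6+1+2+7+3+3+1+6 = 29; disp = 36−29 = 7.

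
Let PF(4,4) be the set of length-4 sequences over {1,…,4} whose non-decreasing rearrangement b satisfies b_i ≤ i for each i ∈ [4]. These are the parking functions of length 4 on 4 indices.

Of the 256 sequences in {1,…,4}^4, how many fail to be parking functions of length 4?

131

|PF| = (4−4+1)·(4+1)^(4−1) = 1·125 = 125
E.g. (1,3,4,4) → sorted (1,3,4,4): b_2=3>2, not a PF.
So 256 − 125 = 131 fail.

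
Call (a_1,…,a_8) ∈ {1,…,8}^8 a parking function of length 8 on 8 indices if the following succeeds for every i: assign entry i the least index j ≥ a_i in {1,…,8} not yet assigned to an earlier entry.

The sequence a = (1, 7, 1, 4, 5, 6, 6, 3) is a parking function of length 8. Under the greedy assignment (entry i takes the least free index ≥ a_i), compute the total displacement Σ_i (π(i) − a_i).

Σπ = 8·9/2 = 36 (π permutes [8]); Σa = 1+7+1+4+5+6+6+3 = 33; disp = 36−33 = 3.

3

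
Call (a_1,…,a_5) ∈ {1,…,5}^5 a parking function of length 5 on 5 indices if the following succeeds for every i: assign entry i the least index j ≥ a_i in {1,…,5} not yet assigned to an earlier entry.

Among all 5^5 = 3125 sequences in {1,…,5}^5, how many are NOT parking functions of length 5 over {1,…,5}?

1829

#PF = (5+1−5)·(5+1)^{5−1} = 1×1296 = 1296 (Pollak)
Example (3,2,4,4,3) → sorted (2,3,3,4,4): b_1=2>1, not a PF.
So 3125 − 1296 = 1829 fail.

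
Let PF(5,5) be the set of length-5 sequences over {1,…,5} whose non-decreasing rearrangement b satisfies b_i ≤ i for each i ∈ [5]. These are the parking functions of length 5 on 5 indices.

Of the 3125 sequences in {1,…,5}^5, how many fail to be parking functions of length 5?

Count = (5−5+1)·(5+1)^(5−1) = 1·1296 = 1296
One tuple (4,4,5,4,5) → sorted (4,4,4,5,5): b_1=4>1, not a PF.
Total 3125; non-PF = 3125−1296 = 1829

1829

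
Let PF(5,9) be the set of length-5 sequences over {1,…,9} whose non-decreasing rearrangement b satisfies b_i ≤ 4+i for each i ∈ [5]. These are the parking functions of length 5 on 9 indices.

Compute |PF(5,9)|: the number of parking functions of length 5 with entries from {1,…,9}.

|PF(5,9)| = (10−5)·10^(5−1) = 5·10000 = 50000 (Pollak)
E.g. (4,2,3,1,5) → sorted (1,2,3,4,5): b_i ≤ 4+i ∀i, a PF.

50000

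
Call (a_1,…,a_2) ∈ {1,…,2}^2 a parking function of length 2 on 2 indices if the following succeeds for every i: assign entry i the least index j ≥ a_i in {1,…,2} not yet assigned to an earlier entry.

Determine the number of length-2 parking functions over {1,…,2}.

|PF(2,2)| = 1·3^1 = 1·3 = 3 (Pollak)
Check (1,1) → sorted (1,1): b_i ≤ i ∀i, a PF.

3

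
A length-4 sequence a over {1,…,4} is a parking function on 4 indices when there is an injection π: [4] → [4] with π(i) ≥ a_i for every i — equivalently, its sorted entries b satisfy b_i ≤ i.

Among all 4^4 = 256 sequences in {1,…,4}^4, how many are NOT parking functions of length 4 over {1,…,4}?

131

Count = 1·5^3 = 1×125 = 125 (Konheim–Weiss)
E.g. (3,3,4,3) → sorted (3,3,3,4): b_1=3>1, not a PF.
Total 256; non-PF = 256−125 = 131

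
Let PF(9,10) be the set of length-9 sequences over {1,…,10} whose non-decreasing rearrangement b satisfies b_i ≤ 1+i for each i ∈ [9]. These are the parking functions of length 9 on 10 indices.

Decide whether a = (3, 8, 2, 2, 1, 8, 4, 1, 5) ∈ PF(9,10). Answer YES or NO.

Sorted: b = (1, 1, 2, 2, 3, 4, 5, 8, 8).
  b_1=1 ≤ 2
  b_2=1 ≤ 3
  b_3=2 ≤ 4
  b_4=2 ≤ 5
  b_5=3 ≤ 6
  b_6=4 ≤ 7
  b_7=5 ≤ 8
  b_8=8 ≤ 9
  b_9=8 ≤ 10
All bounds hold ⇒ YES

YES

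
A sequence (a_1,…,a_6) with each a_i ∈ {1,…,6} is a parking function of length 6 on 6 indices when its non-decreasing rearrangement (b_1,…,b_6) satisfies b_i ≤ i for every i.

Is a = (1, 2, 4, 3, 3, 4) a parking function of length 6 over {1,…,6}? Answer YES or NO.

Sorted: b = (1, 2, 3, 3, 4, 4).
  b_1=1 ≤ 1
  b_2=2 ≤ 2
  b_3=3 ≤ 3
  b_4=3 ≤ 4
  b_5=4 ≤ 5
  b_6=4 ≤ 6
All bounds hold ⇒ YES

YES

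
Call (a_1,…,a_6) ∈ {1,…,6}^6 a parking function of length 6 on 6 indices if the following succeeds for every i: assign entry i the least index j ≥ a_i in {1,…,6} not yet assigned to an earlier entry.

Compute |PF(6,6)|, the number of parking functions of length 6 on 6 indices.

|PF(6,6)| = (7−6)·7^(6−1) = 1 · 16807 = 16807 (Konheim–Weiss)
Example (2,4,6,2,4,1) → sorted (1,2,2,4,4,6): b_i ≤ i ∀i, a PF.

16807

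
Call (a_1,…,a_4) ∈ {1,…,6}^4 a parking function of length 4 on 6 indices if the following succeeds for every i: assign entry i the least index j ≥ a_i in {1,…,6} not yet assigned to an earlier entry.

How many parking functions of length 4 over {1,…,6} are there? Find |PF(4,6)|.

|PF| = (7−4)·7^(4−1) = 3×343 = 1029 (Konheim–Weiss)
Check (5,2,1,1) → sorted (1,1,2,5): b_i ≤ 2+i ∀i, a PF.

1029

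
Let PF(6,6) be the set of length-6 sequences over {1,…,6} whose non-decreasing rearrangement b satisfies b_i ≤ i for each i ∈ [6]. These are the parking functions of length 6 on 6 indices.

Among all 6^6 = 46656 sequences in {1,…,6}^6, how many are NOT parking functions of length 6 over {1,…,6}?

29849

#PF = (6−6+1)·(6+1)^(6−1) = 1×16807 = 16807 [KW]
E.g. (1,5,6,6,3,5) → sorted (1,3,5,5,6,6): b_2=3>2, not a PF.
6^6 − 16807 = 46656 − 16807 = 29849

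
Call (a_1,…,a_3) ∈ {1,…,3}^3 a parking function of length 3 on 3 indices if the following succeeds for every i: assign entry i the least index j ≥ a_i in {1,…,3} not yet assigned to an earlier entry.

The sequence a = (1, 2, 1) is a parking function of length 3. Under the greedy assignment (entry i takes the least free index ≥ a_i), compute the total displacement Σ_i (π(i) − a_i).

2

Σπ = 3·4/2 = 6 (π permutes [3]); Σa = 1+2+1 = 4; disp = 6−4 = 2.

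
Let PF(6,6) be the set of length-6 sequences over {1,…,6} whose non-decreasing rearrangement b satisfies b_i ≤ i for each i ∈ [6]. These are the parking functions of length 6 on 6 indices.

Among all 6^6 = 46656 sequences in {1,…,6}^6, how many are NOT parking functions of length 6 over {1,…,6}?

Count = (7−6)·7^(6−1) = 1 · 16807 = 16807 [KW]
Check (4,3,6,6,4,6) → sorted (3,4,4,6,6,6): b_1=3>1, not a PF.
6^6 − 16807 = 46656 − 16807 = 29849

29849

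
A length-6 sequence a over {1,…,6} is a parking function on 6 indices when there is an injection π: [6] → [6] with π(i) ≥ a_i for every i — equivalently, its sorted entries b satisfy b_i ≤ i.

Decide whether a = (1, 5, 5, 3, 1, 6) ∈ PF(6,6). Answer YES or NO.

Sorted: b = (1, 1, 3, 5, 5, 6).
  b_1=1 ≤ 1
  b_2=1 ≤ 2
  b_3=3 ≤ 3
  b_4=5 > 4
  fails at i=4 ⇒ NO

NO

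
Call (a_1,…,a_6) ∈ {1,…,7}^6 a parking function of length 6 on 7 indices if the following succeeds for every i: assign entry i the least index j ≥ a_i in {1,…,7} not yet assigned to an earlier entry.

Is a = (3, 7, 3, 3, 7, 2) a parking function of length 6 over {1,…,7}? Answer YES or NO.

Sorted: b = (2, 3, 3, 3, 7, 7).
  b_1=2 ≤ 2
  b_2=3 ≤ 3
  b_3=3 ≤ 4
  b_4=3 ≤ 5
  b_5=7 > 6
  fails at i=5 ⇒ NO

NO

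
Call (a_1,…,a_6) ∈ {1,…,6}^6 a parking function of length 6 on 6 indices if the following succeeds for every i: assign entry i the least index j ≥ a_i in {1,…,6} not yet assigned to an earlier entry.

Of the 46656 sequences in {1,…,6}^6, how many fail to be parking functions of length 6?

|PF| = (7−6)·7^(6−1) = 1×16807 = 16807 (Pollak)
Check (5,5,6,3,6,6) → sorted (3,5,5,6,6,6): b_1=3>1, not a PF.
6^6 − 16807 = 46656 − 16807 = 29849

29849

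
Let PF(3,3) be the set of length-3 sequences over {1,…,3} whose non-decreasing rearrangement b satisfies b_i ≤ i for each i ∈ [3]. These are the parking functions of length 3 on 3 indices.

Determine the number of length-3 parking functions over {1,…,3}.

|PF| = 1·4^2 = 1×16 = 16 [KW]
One tuple (1,2,2) → sorted (1,2,2): b_i ≤ i ∀i, a PF.

16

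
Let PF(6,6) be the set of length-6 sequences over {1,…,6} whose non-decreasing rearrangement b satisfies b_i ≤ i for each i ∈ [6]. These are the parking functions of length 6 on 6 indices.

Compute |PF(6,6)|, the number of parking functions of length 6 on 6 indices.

Count = (6+1−6)·(6+1)^{6−1} = 1×16807 = 16807
One tuple (1,4,3,5,2,5) → sorted (1,2,3,4,5,5): b_i ≤ i ∀i, a PF.

16807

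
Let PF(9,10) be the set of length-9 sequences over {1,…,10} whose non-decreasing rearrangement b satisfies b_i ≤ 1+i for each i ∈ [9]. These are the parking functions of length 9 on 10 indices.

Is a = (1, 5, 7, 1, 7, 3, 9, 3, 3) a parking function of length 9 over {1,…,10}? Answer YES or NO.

YES

Sorted: b = (1, 1, 3, 3, 3, 5, 7, 7, 9).
  b_1=1 ≤ 2
  b_2=1 ≤ 3
  b_3=3 ≤ 4
  b_4=3 ≤ 5
  b_5=3 ≤ 6
  b_6=5 ≤ 7
  b_7=7 ≤ 8
  b_8=7 ≤ 9
  b_9=9 ≤ 10
All bounds hold ⇒ YES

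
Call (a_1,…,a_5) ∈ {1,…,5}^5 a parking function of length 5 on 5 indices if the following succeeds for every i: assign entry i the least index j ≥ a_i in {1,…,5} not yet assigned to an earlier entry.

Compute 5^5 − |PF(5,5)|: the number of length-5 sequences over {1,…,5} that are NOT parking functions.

|PF| = (6−5)·6^(5−1) = 1×1296 = 1296 [KW]
Example (4,1,4,5,5) → sorted (1,4,4,5,5): b_2=4>2, not a PF.
5^5 − 1296 = 3125 − 1296 = 1829

1829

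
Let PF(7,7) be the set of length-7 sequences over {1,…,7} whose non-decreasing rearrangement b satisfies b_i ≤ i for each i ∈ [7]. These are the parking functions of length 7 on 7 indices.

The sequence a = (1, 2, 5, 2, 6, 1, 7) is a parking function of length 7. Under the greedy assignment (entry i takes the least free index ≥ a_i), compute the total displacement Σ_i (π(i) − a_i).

Σπ(i) = 1+…+7 = 28; Σa = 1+2+5+2+6+1+7 = 24; disp = 28−24 = 4.

4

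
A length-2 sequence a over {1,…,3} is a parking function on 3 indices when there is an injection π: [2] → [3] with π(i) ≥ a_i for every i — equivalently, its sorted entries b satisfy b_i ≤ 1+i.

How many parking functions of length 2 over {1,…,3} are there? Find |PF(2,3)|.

Count = (3−2+1)·(3+1)^(2−1) = 2 · 4 = 8 (Konheim–Weiss)
Example (1,2) → sorted (1,2): b_i ≤ 1+i ∀i, a PF.

8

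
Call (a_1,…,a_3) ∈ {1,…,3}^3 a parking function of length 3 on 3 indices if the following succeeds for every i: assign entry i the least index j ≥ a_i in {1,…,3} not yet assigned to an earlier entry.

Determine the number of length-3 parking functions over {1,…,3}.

|PF| = (3+1−3)·(3+1)^{3−1} = 1 · 16 = 16 [KW]
Check (2,1,2) → sorted (1,2,2): b_i ≤ i ∀i, a PF.

16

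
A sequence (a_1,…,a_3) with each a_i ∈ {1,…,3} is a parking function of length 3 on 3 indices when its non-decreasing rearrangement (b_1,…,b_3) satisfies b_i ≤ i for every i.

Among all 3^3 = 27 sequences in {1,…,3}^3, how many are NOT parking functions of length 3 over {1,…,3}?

11

|PF(3,3)| = (3+1−3)·(3+1)^{3−1} = 1 · 16 = 16 (Konheim–Weiss)
One tuple (3,3,3) → sorted (3,3,3): b_1=3>1, not a PF.
So 27 − 16 = 11 fail.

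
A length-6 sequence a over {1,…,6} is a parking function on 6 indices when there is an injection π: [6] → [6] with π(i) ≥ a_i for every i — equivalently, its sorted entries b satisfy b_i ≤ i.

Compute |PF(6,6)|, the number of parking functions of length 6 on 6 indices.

#PF = (7−6)·7^(6−1) = 1 · 16807 = 16807 (Konheim–Weiss)
E.g. (6,3,1,2,1,3) → sorted (1,1,2,3,3,6): b_i ≤ i ∀i, a PF.

16807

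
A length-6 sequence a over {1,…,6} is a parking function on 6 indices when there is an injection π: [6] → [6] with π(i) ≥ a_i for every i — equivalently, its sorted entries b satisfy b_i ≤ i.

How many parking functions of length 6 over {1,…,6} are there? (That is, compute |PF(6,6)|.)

16807

#PF = (6−6+1)·(6+1)^(6−1) = 1·16807 = 16807 (Pollak)
E.g. (1,3,1,4,1,5) → sorted (1,1,1,3,4,5): b_i ≤ i ∀i, a PF.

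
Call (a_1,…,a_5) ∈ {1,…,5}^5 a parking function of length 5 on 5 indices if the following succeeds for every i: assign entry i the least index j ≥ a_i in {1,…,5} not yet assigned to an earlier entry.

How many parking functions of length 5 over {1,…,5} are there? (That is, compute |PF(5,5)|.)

#PF = (5−5+1)·(5+1)^(5−1) = 1×1296 = 1296
Example (5,1,1,3,2) → sorted (1,1,2,3,5): b_i ≤ i ∀i, a PF.

1296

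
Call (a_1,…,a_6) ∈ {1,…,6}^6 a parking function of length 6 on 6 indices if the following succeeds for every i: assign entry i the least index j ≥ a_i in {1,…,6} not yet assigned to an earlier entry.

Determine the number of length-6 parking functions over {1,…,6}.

16807

|PF(6,6)| = (6−6+1)·(6+1)^(6−1) = 1×16807 = 16807 (Pollak)
One tuple (3,6,2,2,1,1) → sorted (1,1,2,2,3,6): b_i ≤ i ∀i, a PF.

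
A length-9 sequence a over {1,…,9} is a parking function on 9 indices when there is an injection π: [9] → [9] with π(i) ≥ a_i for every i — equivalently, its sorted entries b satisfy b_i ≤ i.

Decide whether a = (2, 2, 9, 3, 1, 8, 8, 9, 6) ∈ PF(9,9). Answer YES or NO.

Sorted: b = (1, 2, 2, 3, 6, 8, 8, 9, 9).
  b_1=1 ≤ 1
  b_2=2 ≤ 2
  b_3=2 ≤ 3
  b_4=3 ≤ 4
  b_5=6 > 5
  fails at i=5 ⇒ NO

NO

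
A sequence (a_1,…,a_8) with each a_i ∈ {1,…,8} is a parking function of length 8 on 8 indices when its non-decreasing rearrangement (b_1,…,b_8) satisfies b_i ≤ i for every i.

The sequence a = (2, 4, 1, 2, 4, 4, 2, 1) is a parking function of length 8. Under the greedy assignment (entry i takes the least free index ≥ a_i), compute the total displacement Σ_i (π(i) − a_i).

16

Σπ(i) = 1+…+8 = 36; Σa = 2+4+1+2+4+4+2+1 = 20; disp = 36−20 = 16.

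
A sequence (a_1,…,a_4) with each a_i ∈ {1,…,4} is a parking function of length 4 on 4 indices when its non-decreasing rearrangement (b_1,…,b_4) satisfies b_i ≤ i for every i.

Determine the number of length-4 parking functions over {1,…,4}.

|PF(4,4)| = (5−4)·5^(4−1) = 1·125 = 125
E.g. (4,2,2,1) → sorted (1,2,2,4): b_i ≤ i ∀i, a PF.

125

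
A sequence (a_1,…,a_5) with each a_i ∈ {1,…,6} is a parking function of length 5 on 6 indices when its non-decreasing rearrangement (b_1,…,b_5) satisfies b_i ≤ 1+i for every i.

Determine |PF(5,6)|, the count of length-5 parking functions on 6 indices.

4802

|PF(5,6)| = (7−5)·7^(5−1) = 2 · 2401 = 4802 [KW]
E.g. (2,3,2,5,4) → sorted (2,2,3,4,5): b_i ≤ 1+i ∀i, a PF.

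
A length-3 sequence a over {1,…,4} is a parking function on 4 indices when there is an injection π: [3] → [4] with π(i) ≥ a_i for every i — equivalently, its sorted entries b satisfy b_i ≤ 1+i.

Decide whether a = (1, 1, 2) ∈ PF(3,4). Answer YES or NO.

Rearranged: b = (1, 1, 2).
  b_1=1 ≤ 2
  b_2=1 ≤ 3
  b_3=2 ≤ 4
All bounds hold ⇒ YES

YES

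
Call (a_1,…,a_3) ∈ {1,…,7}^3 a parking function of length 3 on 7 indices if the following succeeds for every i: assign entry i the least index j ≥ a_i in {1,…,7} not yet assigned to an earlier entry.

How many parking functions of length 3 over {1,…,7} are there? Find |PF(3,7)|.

|PF| = (7−3+1)·(7+1)^(3−1) = 5×64 = 320 [KW]
One tuple (4,7,2) → sorted (2,4,7): b_i ≤ 4+i ∀i, a PF.

320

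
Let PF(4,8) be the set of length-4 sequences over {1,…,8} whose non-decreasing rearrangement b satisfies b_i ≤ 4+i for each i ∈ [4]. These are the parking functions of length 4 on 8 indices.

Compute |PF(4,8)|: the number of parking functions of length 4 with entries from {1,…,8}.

3645

#PF = (8+1−4)·(8+1)^{4−1} = 5×729 = 3645
Example (6,7,6,4) → sorted (4,6,6,7): b_i ≤ 4+i ∀i, a PF.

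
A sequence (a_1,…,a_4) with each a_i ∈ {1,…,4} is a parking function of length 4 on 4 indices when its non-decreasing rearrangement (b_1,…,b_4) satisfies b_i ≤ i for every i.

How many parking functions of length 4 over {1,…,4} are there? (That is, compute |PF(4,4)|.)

|PF| = (5−4)·5^(4−1) = 1 · 125 = 125
One tuple (2,1,1,1) → sorted (1,1,1,2): b_i ≤ i ∀i, a PF.

125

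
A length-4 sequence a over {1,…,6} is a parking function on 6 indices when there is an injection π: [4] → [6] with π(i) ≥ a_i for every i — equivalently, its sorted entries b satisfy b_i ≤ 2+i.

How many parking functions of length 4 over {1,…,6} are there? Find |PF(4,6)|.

|PF(4,6)| = (6−4+1)·(6+1)^(4−1) = 3 · 343 = 1029 (Konheim–Weiss)
Example (1,5,4,4) → sorted (1,4,4,5): b_i ≤ 2+i ∀i, a PF.

1029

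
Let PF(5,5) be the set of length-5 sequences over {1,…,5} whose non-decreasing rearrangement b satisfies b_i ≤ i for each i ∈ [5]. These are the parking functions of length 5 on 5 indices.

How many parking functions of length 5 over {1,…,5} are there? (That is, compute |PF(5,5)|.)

1296

Count = 1·6^4 = 1 · 1296 = 1296 [KW]
Check (3,5,1,2,3) → sorted (1,2,3,3,5): b_i ≤ i ∀i, a PF.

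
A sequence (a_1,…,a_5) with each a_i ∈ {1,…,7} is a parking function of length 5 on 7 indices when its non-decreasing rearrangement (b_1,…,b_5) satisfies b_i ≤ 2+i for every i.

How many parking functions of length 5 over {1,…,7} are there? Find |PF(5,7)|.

12288

|PF(5,7)| = 3·8^4 = 3 · 4096 = 12288 [KW]
Check (4,4,2,1,3) → sorted (1,2,3,4,4): b_i ≤ 2+i ∀i, a PF.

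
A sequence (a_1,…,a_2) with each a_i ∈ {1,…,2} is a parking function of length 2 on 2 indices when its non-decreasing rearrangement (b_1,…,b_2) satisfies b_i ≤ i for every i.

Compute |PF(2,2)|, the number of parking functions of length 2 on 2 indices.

3

|PF(2,2)| = (2+1−2)·(2+1)^{2−1} = 1·3 = 3
E.g. (2,1) → sorted (1,2): b_i ≤ i ∀i, a PF.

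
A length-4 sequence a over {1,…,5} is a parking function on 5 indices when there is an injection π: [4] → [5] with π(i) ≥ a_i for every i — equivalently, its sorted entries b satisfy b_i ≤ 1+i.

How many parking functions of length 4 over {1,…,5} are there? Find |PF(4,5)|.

|PF| = (5−4+1)·(5+1)^(4−1) = 2·216 = 432 [KW]
E.g. (2,2,2,1) → sorted (1,2,2,2): b_i ≤ 1+i ∀i, a PF.

432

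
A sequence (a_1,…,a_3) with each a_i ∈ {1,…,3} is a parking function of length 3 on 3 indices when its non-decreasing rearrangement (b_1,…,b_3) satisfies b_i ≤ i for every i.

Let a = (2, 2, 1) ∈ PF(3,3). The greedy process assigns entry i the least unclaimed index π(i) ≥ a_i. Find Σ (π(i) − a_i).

Σπ = 6 ({1..3} each once); Σa = 2+2+1 = 5; disp = 6−5 = 1.

1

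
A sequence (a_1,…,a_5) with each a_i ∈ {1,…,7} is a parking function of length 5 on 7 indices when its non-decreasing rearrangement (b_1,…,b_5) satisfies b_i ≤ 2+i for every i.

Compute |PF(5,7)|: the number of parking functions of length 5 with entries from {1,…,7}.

12288

Count = (8−5)·8^(5−1) = 3 · 4096 = 12288 [KW]
One tuple (3,2,1,4,5) → sorted (1,2,3,4,5): b_i ≤ 2+i ∀i, a PF.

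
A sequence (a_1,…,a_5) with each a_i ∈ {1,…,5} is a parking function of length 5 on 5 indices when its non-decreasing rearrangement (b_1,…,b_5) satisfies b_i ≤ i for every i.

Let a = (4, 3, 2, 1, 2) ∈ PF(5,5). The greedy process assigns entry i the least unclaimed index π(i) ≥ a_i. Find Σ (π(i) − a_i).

Σπ = 15 ({1..5} each once); Σa = 4+3+2+1+2 = 12; disp = 15−12 = 3.

3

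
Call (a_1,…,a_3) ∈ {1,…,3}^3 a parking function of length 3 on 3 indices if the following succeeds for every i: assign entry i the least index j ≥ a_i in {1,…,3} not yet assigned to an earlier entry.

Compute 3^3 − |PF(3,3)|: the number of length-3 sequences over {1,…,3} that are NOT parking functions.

#PF = (3−3+1)·(3+1)^(3−1) = 1×16 = 16 [KW]
Example (3,3,3) → sorted (3,3,3): b_1=3>1, not a PF.
3^3 − 16 = 27 − 16 = 11

11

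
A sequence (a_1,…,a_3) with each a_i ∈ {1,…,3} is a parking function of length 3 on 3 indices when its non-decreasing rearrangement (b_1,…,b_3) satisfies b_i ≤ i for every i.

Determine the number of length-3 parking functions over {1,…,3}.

Count = (3−3+1)·(3+1)^(3−1) = 1 · 16 = 16 (Pollak)
Example (3,1,1) → sorted (1,1,3): b_i ≤ i ∀i, a PF.

16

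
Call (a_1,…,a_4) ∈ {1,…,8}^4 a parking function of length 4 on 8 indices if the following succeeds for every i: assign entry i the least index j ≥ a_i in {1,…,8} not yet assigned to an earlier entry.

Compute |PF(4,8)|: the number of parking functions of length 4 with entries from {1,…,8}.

#PF = 5·9^3 = 5·729 = 3645 (Konheim–Weiss)
Example (8,2,3,2) → sorted (2,2,3,8): b_i ≤ 4+i ∀i, a PF.

3645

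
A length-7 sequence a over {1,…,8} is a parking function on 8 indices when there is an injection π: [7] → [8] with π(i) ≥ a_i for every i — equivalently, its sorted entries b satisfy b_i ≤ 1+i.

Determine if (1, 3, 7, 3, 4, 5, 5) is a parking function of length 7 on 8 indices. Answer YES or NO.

YES

Rearranged: b = (1, 3, 3, 4, 5, 5, 7).
  b_1=1 ≤ 2
  b_2=3 ≤ 3
  b_3=3 ≤ 4
  b_4=4 ≤ 5
  b_5=5 ≤ 6
  b_6=5 ≤ 7
  b_7=7 ≤ 8
All bounds hold ⇒ YES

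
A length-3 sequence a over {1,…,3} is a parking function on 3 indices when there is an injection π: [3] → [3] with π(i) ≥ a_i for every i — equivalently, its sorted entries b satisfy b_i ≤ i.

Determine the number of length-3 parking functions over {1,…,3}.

#PF = (3−3+1)·(3+1)^(3−1) = 1×16 = 16
One tuple (3,1,1) → sorted (1,1,3): b_i ≤ i ∀i, a PF.

16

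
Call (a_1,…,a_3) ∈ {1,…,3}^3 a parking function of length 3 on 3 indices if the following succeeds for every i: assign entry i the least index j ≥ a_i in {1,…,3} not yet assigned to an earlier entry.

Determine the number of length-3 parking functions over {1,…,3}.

Count = (3−3+1)·(3+1)^(3−1) = 1·16 = 16
Example (2,1,2) → sorted (1,2,2): b_i ≤ i ∀i, a PF.

16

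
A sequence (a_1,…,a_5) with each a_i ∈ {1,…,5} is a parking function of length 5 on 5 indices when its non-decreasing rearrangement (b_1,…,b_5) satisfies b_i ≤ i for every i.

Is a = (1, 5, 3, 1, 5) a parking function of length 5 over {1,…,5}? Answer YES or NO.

Sorted: b = (1, 1, 3, 5, 5).
  b_1=1 ≤ 1
  b_2=1 ≤ 2
  b_3=3 ≤ 3
  b_4=5 > 4
  fails at i=4 ⇒ NO

NO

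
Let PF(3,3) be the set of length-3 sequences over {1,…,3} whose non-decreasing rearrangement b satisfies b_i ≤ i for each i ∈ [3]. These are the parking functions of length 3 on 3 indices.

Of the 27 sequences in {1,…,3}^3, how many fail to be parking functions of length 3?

11

#PF = (3+1−3)·(3+1)^{3−1} = 1×16 = 16
Example (3,2,2) → sorted (2,2,3): b_1=2>1, not a PF.
Total 27; non-PF = 27−16 = 11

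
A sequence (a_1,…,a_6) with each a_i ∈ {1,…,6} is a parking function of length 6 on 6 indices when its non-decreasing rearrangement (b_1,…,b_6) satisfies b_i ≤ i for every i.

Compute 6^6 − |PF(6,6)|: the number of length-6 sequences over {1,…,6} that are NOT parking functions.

|PF| = (6−6+1)·(6+1)^(6−1) = 1 · 16807 = 16807
Example (5,6,5,6,2,1) → sorted (1,2,5,5,6,6): b_3=5>3, not a PF.
So 46656 − 16807 = 29849 fail.

29849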